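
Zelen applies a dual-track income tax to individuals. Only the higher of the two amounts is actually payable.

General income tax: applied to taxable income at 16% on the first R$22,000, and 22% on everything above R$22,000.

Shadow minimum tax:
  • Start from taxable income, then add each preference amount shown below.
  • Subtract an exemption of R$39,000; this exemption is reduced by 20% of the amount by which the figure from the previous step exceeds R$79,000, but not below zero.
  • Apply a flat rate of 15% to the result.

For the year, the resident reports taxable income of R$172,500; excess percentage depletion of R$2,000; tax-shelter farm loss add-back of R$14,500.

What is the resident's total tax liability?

General income tax:
  R$22,000 × 16% = R$3,520
  R$150,500 × 22% = R$33,110
  → R$36,630

Shadow minimum tax:
  Adjusted income: R$172,500 + R$2,000 + R$14,500 = R$189,000
  Exemption: R$39,000 − 20% × (R$189,000 − R$79,000) = R$39,000 − R$22,000 = R$17,000
  Base: R$189,000 − R$17,000 = R$172,000
  R$172,000 × 15% = R$25,800

R$36,630 > R$25,800, so the general income tax governs.

R$36,630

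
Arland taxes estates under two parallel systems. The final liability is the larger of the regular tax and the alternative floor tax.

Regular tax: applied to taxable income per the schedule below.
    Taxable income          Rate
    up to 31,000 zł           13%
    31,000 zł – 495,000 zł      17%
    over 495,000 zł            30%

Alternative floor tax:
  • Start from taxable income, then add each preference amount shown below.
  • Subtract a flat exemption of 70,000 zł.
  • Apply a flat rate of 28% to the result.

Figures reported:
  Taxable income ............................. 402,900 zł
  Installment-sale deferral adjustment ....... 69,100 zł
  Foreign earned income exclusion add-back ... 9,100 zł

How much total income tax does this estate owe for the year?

115,108 zł

Regular tax:
  31,000 zł × 13% = 4,030 zł
  371,900 zł × 17% = 63,223 zł
  → 67,253 zł

Alternative floor tax:
  Adjusted income: 402,900 zł + 69,100 zł + 9,100 zł = 481,100 zł
  Less exemption 70,000 zł → base 411,100 zł
  411,100 zł × 28% = 115,108 zł

115,108 zł > 67,253 zł, so the alternative floor tax is the binding amount.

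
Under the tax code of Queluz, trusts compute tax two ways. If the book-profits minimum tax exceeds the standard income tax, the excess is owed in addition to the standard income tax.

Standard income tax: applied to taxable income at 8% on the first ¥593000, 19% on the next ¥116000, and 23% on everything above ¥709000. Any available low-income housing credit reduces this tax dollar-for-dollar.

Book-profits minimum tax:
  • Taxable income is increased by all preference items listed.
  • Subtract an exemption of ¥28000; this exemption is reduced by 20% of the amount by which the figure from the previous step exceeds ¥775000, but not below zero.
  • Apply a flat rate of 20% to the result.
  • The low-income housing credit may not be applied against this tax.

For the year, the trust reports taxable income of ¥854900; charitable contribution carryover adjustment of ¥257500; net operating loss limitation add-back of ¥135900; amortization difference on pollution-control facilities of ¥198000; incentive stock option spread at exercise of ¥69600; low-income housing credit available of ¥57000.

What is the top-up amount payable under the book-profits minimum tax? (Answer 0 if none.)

¥257143

Book-profits minimum tax:
  Adjusted income: ¥854900 + ¥257500 + ¥135900 + ¥198000 + ¥69600 = ¥1515900
  Exemption: 20% × (¥1515900 − ¥775000) = ¥148180 ≥ ¥28000, so the exemption is fully phased out
  Base: ¥1515900 − ¥0 = ¥1515900
  ¥1515900 × 20% = ¥303180

Standard income tax:
  ¥593000 × 8% = ¥47440
  ¥116000 × 19% = ¥22040
  ¥145900 × 23% = ¥33557
  → ¥103037
  Less low-income housing credit ¥57000 → ¥46037

Excess of book-profits minimum tax over standard income tax: ¥303180 − ¥46037 = ¥257143.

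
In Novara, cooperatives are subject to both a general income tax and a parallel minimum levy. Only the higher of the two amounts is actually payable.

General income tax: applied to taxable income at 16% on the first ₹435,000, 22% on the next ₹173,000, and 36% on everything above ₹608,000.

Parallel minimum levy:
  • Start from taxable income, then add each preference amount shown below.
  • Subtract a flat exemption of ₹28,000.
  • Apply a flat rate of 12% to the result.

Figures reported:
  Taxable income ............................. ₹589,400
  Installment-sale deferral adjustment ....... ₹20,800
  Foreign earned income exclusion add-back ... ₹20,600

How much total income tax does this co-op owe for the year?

General income tax:
  ₹435,000 × 16% = ₹69,600
  ₹154,400 × 22% = ₹33,968
  → ₹103,568

Parallel minimum levy:
  Adjusted income: ₹589,400 + ₹20,800 + ₹20,600 = ₹630,800
  Less exemption ₹28,000 → base ₹602,800
  ₹602,800 × 12% = ₹72,336

₹103,568 > ₹72,336, so the general income tax governs.

₹103,568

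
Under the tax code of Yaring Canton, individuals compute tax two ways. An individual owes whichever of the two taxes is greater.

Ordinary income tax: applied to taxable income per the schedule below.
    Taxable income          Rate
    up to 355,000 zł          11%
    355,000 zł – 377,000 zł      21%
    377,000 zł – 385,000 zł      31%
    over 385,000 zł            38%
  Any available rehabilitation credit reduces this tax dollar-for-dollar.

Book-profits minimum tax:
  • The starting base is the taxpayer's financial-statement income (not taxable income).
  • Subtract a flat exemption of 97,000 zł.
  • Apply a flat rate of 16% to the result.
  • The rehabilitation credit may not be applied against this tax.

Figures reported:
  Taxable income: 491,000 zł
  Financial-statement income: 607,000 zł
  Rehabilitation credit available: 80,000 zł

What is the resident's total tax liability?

81,600 zł

Book-profits minimum tax:
  Base (financial-statement income): 607,000 zł
  Less exemption 97,000 zł → base 510,000 zł
  510,000 zł × 16% = 81,600 zł

Ordinary income tax:
  355,000 zł × 11% = 39,050 zł
  22,000 zł × 21% = 4,620 zł
  8,000 zł × 31% = 2,480 zł
  106,000 zł × 38% = 40,280 zł
  → 86,430 zł
  Less rehabilitation credit 80,000 zł → 6,430 zł

81,600 zł > 6,430 zł, so the book-profits minimum tax is the binding amount.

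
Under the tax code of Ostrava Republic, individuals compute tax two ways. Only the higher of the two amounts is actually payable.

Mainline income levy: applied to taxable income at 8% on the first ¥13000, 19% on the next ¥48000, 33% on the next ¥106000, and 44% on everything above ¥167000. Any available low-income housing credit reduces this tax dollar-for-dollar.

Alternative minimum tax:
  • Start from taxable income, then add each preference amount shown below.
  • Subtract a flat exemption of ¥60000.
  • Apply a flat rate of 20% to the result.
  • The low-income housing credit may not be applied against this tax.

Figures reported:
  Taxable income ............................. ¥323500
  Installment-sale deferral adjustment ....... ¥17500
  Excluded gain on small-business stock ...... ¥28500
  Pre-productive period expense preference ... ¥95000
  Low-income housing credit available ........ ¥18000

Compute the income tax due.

¥96000

Mainline income levy:
  ¥13000 × 8% = ¥1040
  ¥48000 × 19% = ¥9120
  ¥106000 × 33% = ¥34980
  ¥156500 × 44% = ¥68860
  → ¥114000
  Less low-income housing credit ¥18000 → ¥96000

Alternative minimum tax:
  Adjusted income: ¥323500 + ¥17500 + ¥28500 + ¥95000 = ¥464500
  Less exemption ¥60000 → base ¥404500
  ¥404500 × 20% = ¥80900

¥96000 > ¥80900, so the mainline income levy governs.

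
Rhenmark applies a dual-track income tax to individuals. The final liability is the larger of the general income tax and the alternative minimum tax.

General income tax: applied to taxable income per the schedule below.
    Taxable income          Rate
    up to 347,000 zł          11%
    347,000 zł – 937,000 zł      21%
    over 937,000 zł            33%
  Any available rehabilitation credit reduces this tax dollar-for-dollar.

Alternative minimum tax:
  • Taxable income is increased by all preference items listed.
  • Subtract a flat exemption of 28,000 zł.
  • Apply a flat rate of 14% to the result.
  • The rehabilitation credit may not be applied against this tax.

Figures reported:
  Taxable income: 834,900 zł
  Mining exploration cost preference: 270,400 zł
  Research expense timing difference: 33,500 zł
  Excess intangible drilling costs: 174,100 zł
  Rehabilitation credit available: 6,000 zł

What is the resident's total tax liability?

Alternative minimum tax:
  Adjusted income: 834,900 zł + 270,400 zł + 33,500 zł + 174,100 zł = 1,312,900 zł
  Less exemption 28,000 zł → base 1,284,900 zł
  1,284,900 zł × 14% = 179,886 zł

General income tax:
  347,000 zł × 11% = 38,170 zł
  487,900 zł × 21% = 102,459 zł
  → 140,629 zł
  Less rehabilitation credit 6,000 zł → 134,629 zł

179,886 zł > 134,629 zł, so the alternative minimum tax is the binding amount.

179,886 zł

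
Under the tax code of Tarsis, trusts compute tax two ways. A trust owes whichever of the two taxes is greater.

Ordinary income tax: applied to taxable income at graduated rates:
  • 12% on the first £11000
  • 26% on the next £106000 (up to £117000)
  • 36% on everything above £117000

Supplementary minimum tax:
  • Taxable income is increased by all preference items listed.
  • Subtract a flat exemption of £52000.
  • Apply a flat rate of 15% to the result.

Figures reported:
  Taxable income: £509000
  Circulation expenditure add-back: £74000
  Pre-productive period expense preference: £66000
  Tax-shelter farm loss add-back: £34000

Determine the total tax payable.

Ordinary income tax:
  £11000 × 12% = £1320
  £106000 × 26% = £27560
  £392000 × 36% = £141120
  → £170000

Supplementary minimum tax:
  Adjusted income: £509000 + £74000 + £66000 + £34000 = £683000
  Less exemption £52000 → base £631000
  £631000 × 15% = £94650

£170000 > £94650, so the ordinary income tax governs.

£170000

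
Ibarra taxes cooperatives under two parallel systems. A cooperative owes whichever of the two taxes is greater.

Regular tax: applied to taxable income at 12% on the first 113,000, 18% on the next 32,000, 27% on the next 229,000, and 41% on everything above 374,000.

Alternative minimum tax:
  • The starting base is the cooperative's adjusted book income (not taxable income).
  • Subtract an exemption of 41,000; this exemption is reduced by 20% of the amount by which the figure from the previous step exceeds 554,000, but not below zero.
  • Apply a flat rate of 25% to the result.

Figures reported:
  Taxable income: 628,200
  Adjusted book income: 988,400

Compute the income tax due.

247,100

Regular tax:
  113,000 × 12% = 13,560
  32,000 × 18% = 5,760
  229,000 × 27% = 61,830
  254,200 × 41% = 104,222
  → 185,372

Alternative minimum tax:
  Base (adjusted book income): 988,400
  Exemption: 20% × (988,400 − 554,000) = 86,880 ≥ 41,000, so the exemption is fully phased out
  Base: 988,400 − 0 = 988,400
  988,400 × 25% = 247,100

247,100 > 185,372, so the alternative minimum tax is the binding amount.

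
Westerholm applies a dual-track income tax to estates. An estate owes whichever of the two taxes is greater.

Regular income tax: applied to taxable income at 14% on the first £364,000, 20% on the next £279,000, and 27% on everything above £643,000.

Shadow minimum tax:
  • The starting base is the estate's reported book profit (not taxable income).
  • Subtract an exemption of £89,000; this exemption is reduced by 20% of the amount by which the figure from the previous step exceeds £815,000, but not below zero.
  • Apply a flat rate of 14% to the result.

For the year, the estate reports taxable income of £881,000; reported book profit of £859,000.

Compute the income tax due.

£171,020

Shadow minimum tax:
  Base (reported book profit): £859,000
  Exemption: £89,000 − 20% × (£859,000 − £815,000) = £89,000 − £8,800 = £80,200
  Base: £859,000 − £80,200 = £778,800
  £778,800 × 14% = £109,032

Regular income tax:
  £364,000 × 14% = £50,960
  £279,000 × 20% = £55,800
  £238,000 × 27% = £64,260
  → £171,020

£171,020 > £109,032, so the regular income tax governs.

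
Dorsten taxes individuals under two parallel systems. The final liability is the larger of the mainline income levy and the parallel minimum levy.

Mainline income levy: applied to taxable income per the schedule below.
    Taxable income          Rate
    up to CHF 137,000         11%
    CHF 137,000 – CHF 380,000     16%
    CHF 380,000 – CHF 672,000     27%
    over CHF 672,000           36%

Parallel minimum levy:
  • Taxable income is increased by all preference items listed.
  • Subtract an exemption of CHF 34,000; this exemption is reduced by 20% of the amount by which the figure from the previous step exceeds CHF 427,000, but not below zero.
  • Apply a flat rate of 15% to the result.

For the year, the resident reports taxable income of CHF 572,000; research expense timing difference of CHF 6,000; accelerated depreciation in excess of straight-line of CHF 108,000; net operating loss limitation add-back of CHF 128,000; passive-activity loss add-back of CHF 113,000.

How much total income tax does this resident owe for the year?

Mainline income levy:
  CHF 137,000 × 11% = CHF 15,070
  CHF 243,000 × 16% = CHF 38,880
  CHF 192,000 × 27% = CHF 51,840
  → CHF 105,790

Parallel minimum levy:
  Adjusted income: CHF 572,000 + CHF 6,000 + CHF 108,000 + CHF 128,000 + CHF 113,000 = CHF 927,000
  Exemption: 20% × (CHF 927,000 − CHF 427,000) = CHF 100,000 ≥ CHF 34,000, so the exemption is fully phased out
  Base: CHF 927,000 − CHF 0 = CHF 927,000
  CHF 927,000 × 15% = CHF 139,050

CHF 139,050 > CHF 105,790, so the parallel minimum levy is the binding amount.

CHF 139,050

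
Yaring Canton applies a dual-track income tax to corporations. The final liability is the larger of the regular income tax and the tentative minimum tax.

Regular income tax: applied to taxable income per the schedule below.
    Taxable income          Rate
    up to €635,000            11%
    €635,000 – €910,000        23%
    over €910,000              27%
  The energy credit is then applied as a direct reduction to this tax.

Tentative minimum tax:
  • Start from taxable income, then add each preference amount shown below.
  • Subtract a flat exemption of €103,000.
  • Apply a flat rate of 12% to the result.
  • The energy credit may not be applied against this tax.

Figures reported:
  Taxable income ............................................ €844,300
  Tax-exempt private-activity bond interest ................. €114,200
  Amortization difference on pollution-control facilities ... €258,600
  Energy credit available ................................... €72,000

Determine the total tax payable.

Tentative minimum tax:
  Adjusted income: €844,300 + €114,200 + €258,600 = €1,217,100
  Less exemption €103,000 → base €1,114,100
  €1,114,100 × 12% = €133,692

Regular income tax:
  €635,000 × 11% = €69,850
  €209,300 × 23% = €48,139
  → €117,989
  Less energy credit €72,000 → €45,989

€133,692 > €45,989, so the tentative minimum tax is the binding amount.

€133,692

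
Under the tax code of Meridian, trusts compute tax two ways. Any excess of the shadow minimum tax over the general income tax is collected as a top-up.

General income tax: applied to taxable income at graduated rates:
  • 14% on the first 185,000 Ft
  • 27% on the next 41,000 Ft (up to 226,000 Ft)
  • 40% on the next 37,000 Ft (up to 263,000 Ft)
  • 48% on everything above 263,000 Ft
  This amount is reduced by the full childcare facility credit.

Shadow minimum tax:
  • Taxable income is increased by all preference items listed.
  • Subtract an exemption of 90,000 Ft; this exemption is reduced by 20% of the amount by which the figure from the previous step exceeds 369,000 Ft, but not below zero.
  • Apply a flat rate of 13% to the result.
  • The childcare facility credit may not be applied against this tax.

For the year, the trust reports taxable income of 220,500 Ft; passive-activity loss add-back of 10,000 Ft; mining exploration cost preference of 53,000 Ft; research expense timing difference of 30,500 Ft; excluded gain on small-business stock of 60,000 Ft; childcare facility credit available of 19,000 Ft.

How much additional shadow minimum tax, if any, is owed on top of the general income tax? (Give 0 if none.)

20,565 Ft

General income tax:
  185,000 Ft × 14% = 25,900 Ft
  35,500 Ft × 27% = 9,585 Ft
  → 35,485 Ft
  Less childcare facility credit 19,000 Ft → 16,485 Ft

Shadow minimum tax:
  Adjusted income: 220,500 Ft + 10,000 Ft + 53,000 Ft + 30,500 Ft + 60,000 Ft = 374,000 Ft
  Exemption: 90,000 Ft − 20% × (374,000 Ft − 369,000 Ft) = 90,000 Ft − 1,000 Ft = 89,000 Ft
  Base: 374,000 Ft − 89,000 Ft = 285,000 Ft
  285,000 Ft × 13% = 37,050 Ft

Excess of shadow minimum tax over general income tax: 37,050 Ft − 16,485 Ft = 20,565 Ft.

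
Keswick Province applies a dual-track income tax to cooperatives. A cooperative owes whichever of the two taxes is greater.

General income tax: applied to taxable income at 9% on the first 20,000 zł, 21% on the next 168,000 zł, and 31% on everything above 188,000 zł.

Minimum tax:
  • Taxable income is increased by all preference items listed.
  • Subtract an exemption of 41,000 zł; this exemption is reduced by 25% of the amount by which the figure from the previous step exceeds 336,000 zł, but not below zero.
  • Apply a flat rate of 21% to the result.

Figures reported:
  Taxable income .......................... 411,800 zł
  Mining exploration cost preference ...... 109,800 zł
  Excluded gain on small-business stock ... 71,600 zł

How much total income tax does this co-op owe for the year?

124,572 zł

General income tax:
  20,000 zł × 9% = 1,800 zł
  168,000 zł × 21% = 35,280 zł
  223,800 zł × 31% = 69,378 zł
  → 106,458 zł

Minimum tax:
  Adjusted income: 411,800 zł + 109,800 zł + 71,600 zł = 593,200 zł
  Exemption: 25% × (593,200 zł − 336,000 zł) = 64,300 zł ≥ 41,000 zł, so the exemption is fully phased out
  Base: 593,200 zł − 0 zł = 593,200 zł
  593,200 zł × 21% = 124,572 zł

124,572 zł > 106,458 zł, so the minimum tax is the binding amount.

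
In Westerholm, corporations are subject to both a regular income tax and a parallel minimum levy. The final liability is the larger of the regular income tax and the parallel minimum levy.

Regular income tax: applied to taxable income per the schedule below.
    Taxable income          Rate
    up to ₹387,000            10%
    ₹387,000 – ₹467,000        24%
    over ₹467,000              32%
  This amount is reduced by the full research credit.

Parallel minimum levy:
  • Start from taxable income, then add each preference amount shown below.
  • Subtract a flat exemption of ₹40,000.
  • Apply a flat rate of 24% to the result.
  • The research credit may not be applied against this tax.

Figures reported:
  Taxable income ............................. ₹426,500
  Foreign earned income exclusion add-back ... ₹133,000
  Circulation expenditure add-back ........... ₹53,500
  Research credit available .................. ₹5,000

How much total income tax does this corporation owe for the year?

Parallel minimum levy:
  Adjusted income: ₹426,500 + ₹133,000 + ₹53,500 = ₹613,000
  Less exemption ₹40,000 → base ₹573,000
  ₹573,000 × 24% = ₹137,520

Regular income tax:
  ₹387,000 × 10% = ₹38,700
  ₹39,500 × 24% = ₹9,480
  → ₹48,180
  Less research credit ₹5,000 → ₹43,180

₹137,520 > ₹43,180, so the parallel minimum levy is the binding amount.

₹137,520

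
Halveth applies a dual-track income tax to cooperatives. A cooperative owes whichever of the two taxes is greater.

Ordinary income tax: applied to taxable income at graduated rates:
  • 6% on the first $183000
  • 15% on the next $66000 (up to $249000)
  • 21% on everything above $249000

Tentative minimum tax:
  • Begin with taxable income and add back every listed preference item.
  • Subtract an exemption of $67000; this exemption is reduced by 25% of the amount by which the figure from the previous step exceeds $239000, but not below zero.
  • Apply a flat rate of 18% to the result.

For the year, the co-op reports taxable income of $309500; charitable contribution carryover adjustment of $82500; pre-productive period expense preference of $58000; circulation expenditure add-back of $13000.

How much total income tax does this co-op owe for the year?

Ordinary income tax:
  $183000 × 6% = $10980
  $66000 × 15% = $9900
  $60500 × 21% = $12705
  → $33585

Tentative minimum tax:
  Adjusted income: $309500 + $82500 + $58000 + $13000 = $463000
  Exemption: $67000 − 25% × ($463000 − $239000) = $67000 − $56000 = $11000
  Base: $463000 − $11000 = $452000
  $452000 × 18% = $81360

$81360 > $33585, so the tentative minimum tax is the binding amount.

$81360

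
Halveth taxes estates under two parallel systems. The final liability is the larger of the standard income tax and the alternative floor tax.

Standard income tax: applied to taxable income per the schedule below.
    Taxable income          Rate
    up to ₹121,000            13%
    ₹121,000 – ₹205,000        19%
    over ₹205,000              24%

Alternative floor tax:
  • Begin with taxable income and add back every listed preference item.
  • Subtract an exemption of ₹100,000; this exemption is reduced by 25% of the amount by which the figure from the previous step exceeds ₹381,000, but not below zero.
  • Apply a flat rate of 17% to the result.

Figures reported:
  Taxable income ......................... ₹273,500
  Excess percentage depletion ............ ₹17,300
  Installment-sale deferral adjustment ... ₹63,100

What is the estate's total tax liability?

₹48,130

Alternative floor tax:
  Adjusted income: ₹273,500 + ₹17,300 + ₹63,100 = ₹353,900
  Exemption: ₹353,900 ≤ ₹381,000, so full ₹100,000 applies
  Base: ₹353,900 − ₹100,000 = ₹253,900
  ₹253,900 × 17% = ₹43,163

Standard income tax:
  ₹121,000 × 13% = ₹15,730
  ₹84,000 × 19% = ₹15,960
  ₹68,500 × 24% = ₹16,440
  → ₹48,130

₹48,130 > ₹43,163, so the standard income tax governs.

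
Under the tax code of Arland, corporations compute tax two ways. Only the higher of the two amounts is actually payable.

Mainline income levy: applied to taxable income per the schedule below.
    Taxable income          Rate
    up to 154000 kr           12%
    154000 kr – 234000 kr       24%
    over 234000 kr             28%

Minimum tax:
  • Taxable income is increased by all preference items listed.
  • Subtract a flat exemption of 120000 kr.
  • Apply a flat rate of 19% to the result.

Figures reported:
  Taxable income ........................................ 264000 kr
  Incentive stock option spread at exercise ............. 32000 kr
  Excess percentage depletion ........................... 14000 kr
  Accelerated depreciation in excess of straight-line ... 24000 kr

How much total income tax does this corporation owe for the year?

46080 kr

Mainline income levy:
  154000 kr × 12% = 18480 kr
  80000 kr × 24% = 19200 kr
  30000 kr × 28% = 8400 kr
  → 46080 kr

Minimum tax:
  Adjusted income: 264000 kr + 32000 kr + 14000 kr + 24000 kr = 334000 kr
  Less exemption 120000 kr → base 214000 kr
  214000 kr × 19% = 40660 kr

46080 kr > 40660 kr, so the mainline income levy governs.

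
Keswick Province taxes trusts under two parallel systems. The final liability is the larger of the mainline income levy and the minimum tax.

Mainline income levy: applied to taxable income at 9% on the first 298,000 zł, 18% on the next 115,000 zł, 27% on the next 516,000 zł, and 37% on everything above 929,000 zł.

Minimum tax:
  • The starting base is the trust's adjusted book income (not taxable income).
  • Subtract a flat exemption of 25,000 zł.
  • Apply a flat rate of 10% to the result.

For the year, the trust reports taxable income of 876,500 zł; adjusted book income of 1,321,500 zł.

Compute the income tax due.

Mainline income levy:
  298,000 zł × 9% = 26,820 zł
  115,000 zł × 18% = 20,700 zł
  463,500 zł × 27% = 125,145 zł
  → 172,665 zł

Minimum tax:
  Base (adjusted book income): 1,321,500 zł
  Less exemption 25,000 zł → base 1,296,500 zł
  1,296,500 zł × 10% = 129,650 zł

172,665 zł > 129,650 zł, so the mainline income levy governs.

172,665 zł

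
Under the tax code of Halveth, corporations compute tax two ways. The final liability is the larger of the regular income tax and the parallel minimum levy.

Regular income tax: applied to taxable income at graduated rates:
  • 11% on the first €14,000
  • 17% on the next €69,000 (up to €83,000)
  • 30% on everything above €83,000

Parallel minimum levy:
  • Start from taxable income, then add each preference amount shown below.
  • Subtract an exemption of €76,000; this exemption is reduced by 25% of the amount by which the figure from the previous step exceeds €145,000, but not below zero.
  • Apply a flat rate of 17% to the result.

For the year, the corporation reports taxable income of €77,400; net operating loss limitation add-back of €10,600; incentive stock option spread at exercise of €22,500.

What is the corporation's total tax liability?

€12,318

Regular income tax:
  €14,000 × 11% = €1,540
  €63,400 × 17% = €10,778
  → €12,318

Parallel minimum levy:
  Adjusted income: €77,400 + €10,600 + €22,500 = €110,500
  Exemption: €110,500 ≤ €145,000, so full €76,000 applies
  Base: €110,500 − €76,000 = €34,500
  €34,500 × 17% = €5,865

€12,318 > €5,865, so the regular income tax governs.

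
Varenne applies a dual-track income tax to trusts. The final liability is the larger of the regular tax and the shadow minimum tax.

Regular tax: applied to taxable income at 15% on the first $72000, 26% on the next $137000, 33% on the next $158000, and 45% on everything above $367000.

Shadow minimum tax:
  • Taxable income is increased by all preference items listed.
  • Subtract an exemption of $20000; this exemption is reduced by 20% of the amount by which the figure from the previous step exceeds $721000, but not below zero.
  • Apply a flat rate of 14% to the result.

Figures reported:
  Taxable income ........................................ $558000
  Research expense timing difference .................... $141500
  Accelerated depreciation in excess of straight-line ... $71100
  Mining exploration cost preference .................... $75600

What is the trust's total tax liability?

Shadow minimum tax:
  Adjusted income: $558000 + $141500 + $71100 + $75600 = $846200
  Exemption: 20% × ($846200 − $721000) = $25040 ≥ $20000, so the exemption is fully phased out
  Base: $846200 − $0 = $846200
  $846200 × 14% = $118468

Regular tax:
  $72000 × 15% = $10800
  $137000 × 26% = $35620
  $158000 × 33% = $52140
  $191000 × 45% = $85950
  → $184510

$184510 > $118468, so the regular tax governs.

$184510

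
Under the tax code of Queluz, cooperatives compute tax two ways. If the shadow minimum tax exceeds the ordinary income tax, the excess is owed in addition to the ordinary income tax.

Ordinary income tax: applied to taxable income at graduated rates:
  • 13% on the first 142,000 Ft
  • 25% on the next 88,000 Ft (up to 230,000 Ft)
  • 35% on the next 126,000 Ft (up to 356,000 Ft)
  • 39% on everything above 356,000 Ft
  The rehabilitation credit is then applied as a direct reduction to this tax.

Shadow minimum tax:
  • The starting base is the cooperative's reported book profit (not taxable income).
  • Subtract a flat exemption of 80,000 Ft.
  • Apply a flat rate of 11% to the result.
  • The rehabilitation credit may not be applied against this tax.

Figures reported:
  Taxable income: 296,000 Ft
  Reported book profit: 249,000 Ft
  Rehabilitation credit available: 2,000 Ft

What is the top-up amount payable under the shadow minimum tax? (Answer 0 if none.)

0 Ft

Shadow minimum tax:
  Base (reported book profit): 249,000 Ft
  Less exemption 80,000 Ft → base 169,000 Ft
  169,000 Ft × 11% = 18,590 Ft

Ordinary income tax:
  142,000 Ft × 13% = 18,460 Ft
  88,000 Ft × 25% = 22,000 Ft
  66,000 Ft × 35% = 23,100 Ft
  → 63,560 Ft
  Less rehabilitation credit 2,000 Ft → 61,560 Ft

18,590 Ft ≤ 61,560 Ft, so no add-on is due.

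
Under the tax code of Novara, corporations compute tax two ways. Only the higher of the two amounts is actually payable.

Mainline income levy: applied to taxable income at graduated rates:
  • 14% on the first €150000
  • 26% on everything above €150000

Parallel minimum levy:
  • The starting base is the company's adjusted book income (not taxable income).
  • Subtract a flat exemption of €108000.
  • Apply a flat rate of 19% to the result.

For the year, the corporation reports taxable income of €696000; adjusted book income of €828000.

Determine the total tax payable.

Mainline income levy:
  €150000 × 14% = €21000
  €546000 × 26% = €141960
  → €162960

Parallel minimum levy:
  Base (adjusted book income): €828000
  Less exemption €108000 → base €720000
  €720000 × 19% = €136800

€162960 > €136800, so the mainline income levy governs.

€162960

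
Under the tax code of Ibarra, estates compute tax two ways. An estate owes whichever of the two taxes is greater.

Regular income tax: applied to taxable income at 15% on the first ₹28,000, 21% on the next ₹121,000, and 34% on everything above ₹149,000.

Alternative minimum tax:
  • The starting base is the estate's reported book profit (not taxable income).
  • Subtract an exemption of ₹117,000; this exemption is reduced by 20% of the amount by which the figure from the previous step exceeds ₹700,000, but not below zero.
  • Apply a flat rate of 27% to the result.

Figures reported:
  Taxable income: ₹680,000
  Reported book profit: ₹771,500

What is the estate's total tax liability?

₹210,150

Alternative minimum tax:
  Base (reported book profit): ₹771,500
  Exemption: ₹117,000 − 20% × (₹771,500 − ₹700,000) = ₹117,000 − ₹14,300 = ₹102,700
  Base: ₹771,500 − ₹102,700 = ₹668,800
  ₹668,800 × 27% = ₹180,576

Regular income tax:
  ₹28,000 × 15% = ₹4,200
  ₹121,000 × 21% = ₹25,410
  ₹531,000 × 34% = ₹180,540
  → ₹210,150

₹210,150 > ₹180,576, so the regular income tax governs.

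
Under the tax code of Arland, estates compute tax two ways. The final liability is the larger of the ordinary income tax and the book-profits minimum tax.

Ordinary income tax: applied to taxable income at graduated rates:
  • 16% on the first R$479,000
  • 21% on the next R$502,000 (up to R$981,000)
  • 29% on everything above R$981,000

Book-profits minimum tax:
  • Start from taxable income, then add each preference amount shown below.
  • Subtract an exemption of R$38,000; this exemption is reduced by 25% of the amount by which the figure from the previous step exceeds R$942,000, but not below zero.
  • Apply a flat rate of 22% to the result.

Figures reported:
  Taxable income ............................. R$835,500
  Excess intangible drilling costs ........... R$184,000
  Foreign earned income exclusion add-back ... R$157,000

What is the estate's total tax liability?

R$258,830

Book-profits minimum tax:
  Adjusted income: R$835,500 + R$184,000 + R$157,000 = R$1,176,500
  Exemption: 25% × (R$1,176,500 − R$942,000) = R$58,625 ≥ R$38,000, so the exemption is fully phased out
  Base: R$1,176,500 − R$0 = R$1,176,500
  R$1,176,500 × 22% = R$258,830

Ordinary income tax:
  R$479,000 × 16% = R$76,640
  R$356,500 × 21% = R$74,865
  → R$151,505

R$258,830 > R$151,505, so the book-profits minimum tax is the binding amount.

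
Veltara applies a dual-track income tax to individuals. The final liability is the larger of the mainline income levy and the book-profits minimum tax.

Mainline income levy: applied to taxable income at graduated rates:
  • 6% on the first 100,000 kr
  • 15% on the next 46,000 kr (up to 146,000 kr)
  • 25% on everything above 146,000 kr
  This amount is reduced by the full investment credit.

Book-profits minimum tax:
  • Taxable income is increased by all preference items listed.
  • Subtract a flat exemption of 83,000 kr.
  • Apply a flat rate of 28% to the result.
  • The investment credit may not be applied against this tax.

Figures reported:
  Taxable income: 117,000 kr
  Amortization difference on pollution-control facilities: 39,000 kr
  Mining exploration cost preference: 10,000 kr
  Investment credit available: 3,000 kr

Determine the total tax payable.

Mainline income levy:
  100,000 kr × 6% = 6,000 kr
  17,000 kr × 15% = 2,550 kr
  → 8,550 kr
  Less investment credit 3,000 kr → 5,550 kr

Book-profits minimum tax:
  Adjusted income: 117,000 kr + 39,000 kr + 10,000 kr = 166,000 kr
  Less exemption 83,000 kr → base 83,000 kr
  83,000 kr × 28% = 23,240 kr

23,240 kr > 5,550 kr, so the book-profits minimum tax is the binding amount.

23,240 kr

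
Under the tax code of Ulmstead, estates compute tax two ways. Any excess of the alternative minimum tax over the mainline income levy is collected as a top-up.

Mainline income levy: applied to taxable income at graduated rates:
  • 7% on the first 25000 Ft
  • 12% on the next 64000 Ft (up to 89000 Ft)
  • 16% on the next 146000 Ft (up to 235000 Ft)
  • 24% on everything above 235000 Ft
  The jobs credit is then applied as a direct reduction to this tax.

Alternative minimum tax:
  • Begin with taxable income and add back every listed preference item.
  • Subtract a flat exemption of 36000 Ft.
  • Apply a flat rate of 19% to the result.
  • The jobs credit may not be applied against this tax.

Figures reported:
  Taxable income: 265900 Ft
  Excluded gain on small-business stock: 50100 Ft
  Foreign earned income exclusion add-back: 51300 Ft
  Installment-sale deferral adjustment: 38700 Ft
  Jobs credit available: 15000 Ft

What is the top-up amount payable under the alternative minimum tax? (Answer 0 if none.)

Alternative minimum tax:
  Adjusted income: 265900 Ft + 50100 Ft + 51300 Ft + 38700 Ft = 406000 Ft
  Less exemption 36000 Ft → base 370000 Ft
  370000 Ft × 19% = 70300 Ft

Mainline income levy:
  25000 Ft × 7% = 1750 Ft
  64000 Ft × 12% = 7680 Ft
  146000 Ft × 16% = 23360 Ft
  30900 Ft × 24% = 7416 Ft
  → 40206 Ft
  Less jobs credit 15000 Ft → 25206 Ft

Excess of alternative minimum tax over mainline income levy: 70300 Ft − 25206 Ft = 45094 Ft.

45094 Ft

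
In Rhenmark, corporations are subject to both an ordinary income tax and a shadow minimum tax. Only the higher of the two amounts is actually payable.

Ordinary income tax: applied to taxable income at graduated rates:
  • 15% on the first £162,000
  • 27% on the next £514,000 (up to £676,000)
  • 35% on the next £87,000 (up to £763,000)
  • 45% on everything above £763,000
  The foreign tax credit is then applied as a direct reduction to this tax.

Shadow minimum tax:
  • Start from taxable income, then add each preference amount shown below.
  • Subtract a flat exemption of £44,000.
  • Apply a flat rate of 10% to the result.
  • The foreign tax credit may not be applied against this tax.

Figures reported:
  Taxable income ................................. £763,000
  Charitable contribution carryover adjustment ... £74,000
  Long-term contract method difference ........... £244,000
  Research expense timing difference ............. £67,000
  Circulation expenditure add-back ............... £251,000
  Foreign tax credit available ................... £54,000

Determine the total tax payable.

£139,530

Ordinary income tax:
  £162,000 × 15% = £24,300
  £514,000 × 27% = £138,780
  £87,000 × 35% = £30,450
  → £193,530
  Less foreign tax credit £54,000 → £139,530

Shadow minimum tax:
  Adjusted income: £763,000 + £74,000 + £244,000 + £67,000 + £251,000 = £1,399,000
  Less exemption £44,000 → base £1,355,000
  £1,355,000 × 10% = £135,500

£139,530 > £135,500, so the ordinary income tax governs.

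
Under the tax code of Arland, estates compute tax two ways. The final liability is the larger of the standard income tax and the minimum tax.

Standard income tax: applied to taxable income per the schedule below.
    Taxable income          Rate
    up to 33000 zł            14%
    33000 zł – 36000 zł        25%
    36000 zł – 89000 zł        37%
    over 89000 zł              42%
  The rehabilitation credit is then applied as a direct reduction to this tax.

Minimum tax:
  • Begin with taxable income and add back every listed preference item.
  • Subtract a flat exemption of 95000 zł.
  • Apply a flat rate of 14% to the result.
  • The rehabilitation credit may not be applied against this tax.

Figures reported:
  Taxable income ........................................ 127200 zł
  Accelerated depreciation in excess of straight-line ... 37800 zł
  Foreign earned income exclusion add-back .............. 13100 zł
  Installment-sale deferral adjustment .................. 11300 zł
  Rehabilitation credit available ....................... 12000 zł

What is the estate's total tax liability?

Standard income tax:
  33000 zł × 14% = 4620 zł
  3000 zł × 25% = 750 zł
  53000 zł × 37% = 19610 zł
  38200 zł × 42% = 16044 zł
  → 41024 zł
  Less rehabilitation credit 12000 zł → 29024 zł

Minimum tax:
  Adjusted income: 127200 zł + 37800 zł + 13100 zł + 11300 zł = 189400 zł
  Less exemption 95000 zł → base 94400 zł
  94400 zł × 14% = 13216 zł

29024 zł > 13216 zł, so the standard income tax governs.

29024 zł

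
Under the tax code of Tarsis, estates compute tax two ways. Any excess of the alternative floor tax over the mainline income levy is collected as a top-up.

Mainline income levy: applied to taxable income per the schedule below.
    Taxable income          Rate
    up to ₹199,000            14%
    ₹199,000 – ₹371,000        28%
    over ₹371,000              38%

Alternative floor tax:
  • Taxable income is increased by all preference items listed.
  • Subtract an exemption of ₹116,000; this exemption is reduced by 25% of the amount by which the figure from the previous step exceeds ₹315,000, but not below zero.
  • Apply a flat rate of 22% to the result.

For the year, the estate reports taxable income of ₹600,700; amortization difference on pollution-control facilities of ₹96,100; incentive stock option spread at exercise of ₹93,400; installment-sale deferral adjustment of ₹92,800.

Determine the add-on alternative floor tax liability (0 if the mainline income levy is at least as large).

Alternative floor tax:
  Adjusted income: ₹600,700 + ₹96,100 + ₹93,400 + ₹92,800 = ₹883,000
  Exemption: 25% × (₹883,000 − ₹315,000) = ₹142,000 ≥ ₹116,000, so the exemption is fully phased out
  Base: ₹883,000 − ₹0 = ₹883,000
  ₹883,000 × 22% = ₹194,260

Mainline income levy:
  ₹199,000 × 14% = ₹27,860
  ₹172,000 × 28% = ₹48,160
  ₹229,700 × 38% = ₹87,286
  → ₹163,306

Excess of alternative floor tax over mainline income levy: ₹194,260 − ₹163,306 = ₹30,954.

₹30,954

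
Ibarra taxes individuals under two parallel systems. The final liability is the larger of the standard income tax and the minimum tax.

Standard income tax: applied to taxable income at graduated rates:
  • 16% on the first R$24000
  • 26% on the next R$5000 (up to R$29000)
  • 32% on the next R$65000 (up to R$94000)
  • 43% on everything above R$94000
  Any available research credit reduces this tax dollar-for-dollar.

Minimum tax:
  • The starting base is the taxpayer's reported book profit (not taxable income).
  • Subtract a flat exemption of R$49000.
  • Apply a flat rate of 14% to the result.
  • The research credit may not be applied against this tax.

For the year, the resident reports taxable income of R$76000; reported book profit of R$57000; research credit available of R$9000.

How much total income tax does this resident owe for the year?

R$11180

Standard income tax:
  R$24000 × 16% = R$3840
  R$5000 × 26% = R$1300
  R$47000 × 32% = R$15040
  → R$20180
  Less research credit R$9000 → R$11180

Minimum tax:
  Base (reported book profit): R$57000
  Less exemption R$49000 → base R$8000
  R$8000 × 14% = R$1120

R$11180 > R$1120, so the standard income tax governs.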